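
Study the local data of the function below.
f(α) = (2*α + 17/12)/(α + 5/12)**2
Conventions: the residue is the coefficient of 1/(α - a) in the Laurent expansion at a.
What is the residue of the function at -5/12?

At the order-2 pole -5/12 set g(α) = (α - (-5/12))^2*f(α) = 2*α + 17/12.
Order-2 pole: residue = g'(a); g'(-5/12) = 2, so the residue is 2.

The residue is 2.


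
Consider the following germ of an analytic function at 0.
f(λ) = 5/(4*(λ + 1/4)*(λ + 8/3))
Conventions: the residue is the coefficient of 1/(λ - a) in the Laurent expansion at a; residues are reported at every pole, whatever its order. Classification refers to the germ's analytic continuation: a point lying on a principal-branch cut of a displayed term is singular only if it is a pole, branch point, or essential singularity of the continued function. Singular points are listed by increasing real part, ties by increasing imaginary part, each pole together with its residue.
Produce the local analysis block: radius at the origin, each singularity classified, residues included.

Radius of convergence at 0: 1/4.
At -8/3: a pole of order 1; residue -15/29.
At -1/4: a pole of order 1; residue 15/29.

Denominator factor (λ + 8/3): pole of order 1 at -8/3, modulus 8/3.
Denominator factor (λ + 1/4): pole of order 1 at -1/4, modulus 1/4.
The radius of convergence is the smallest modulus among the singular points: 1/4.
At the order-1 pole -8/3 set g(λ) = (λ - (-8/3))*f(λ) = 5/(4*(λ + 1/4)).
Simple pole: residue = g(a) at a = -8/3, which is -15/29.
At the order-1 pole -1/4 set g(λ) = (λ - (-1/4))*f(λ) = 5/(4*(λ + 8/3)).
Simple pole: residue = g(a) at a = -1/4, which is 15/29.
List the singular points by increasing real part (a conjugate pair: the negative imaginary part first).


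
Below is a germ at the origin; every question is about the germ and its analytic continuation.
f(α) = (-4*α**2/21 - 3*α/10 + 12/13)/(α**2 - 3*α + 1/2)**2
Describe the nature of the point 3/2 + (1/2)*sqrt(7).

The point is a pole of order 2.

The denominator factor α**2 - 3*α + 1/2 vanishes at 3/2 + (1/2)*sqrt(7) and appears to the power 2; the numerator there equals -1577/5460 - (61/140)*sqrt(7), nonzero, and no other factor vanishes.
Hence a pole whose order is the multiplicity, 2.


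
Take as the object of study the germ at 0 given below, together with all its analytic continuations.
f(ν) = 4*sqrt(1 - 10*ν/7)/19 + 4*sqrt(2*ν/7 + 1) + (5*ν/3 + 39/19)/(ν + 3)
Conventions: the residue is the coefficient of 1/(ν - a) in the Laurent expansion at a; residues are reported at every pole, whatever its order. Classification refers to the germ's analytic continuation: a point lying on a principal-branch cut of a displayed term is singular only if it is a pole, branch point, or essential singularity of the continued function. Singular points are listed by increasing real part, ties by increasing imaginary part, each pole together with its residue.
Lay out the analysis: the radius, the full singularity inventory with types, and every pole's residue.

Radius of convergence at 0: 7/10.
At -7/2: an algebraic (square-root) branch point.
At -3: a pole of order 1; residue -56/19.
At 7/10: an algebraic (square-root) branch point.

Denominator factor (ν + 3): pole of order 1 at -3, modulus 3.
Branch term (4/19)*sqrt(1 - ν/(7/10)): its argument vanishes at ν = 7/10, a square-root branch point, modulus 7/10.
Branch term (4)*sqrt(1 - ν/(-7/2)): its argument vanishes at ν = -7/2, a square-root branch point, modulus 7/2.
The radius of convergence is the smallest modulus among the singular points: 7/10.
The branch terms are analytic at -3 and contribute nothing to the residue; only the rational part matters.
At the order-1 pole -3 set g(ν) = (ν - (-3))*(rational part) = 5*ν/3 + 39/19.
Simple pole: residue = g(a) at a = -3, which is -56/19.
List the singular points by increasing real part (a conjugate pair: the negative imaginary part first).


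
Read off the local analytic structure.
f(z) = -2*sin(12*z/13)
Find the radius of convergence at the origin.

The radius of convergence is infinite.

The factor -sin(12*z/13) is entire and contributes no finite singular point.
The polynomial part has no poles.
No finite singular points: the Taylor series at 0 converges everywhere.


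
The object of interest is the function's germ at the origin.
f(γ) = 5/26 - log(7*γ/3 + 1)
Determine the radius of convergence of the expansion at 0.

The radius of convergence is 3/7.

Branch term (-1)*log(1 - γ/(-3/7)): its argument vanishes at γ = -3/7, a logarithmic branch point, modulus 3/7.
The radius of convergence is the smallest modulus among the singular points: 3/7.


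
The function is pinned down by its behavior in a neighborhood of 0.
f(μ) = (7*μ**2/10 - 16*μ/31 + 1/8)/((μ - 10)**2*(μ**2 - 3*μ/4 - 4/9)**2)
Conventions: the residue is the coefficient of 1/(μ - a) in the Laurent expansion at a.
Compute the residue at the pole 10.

The residue is -455537115/282071504366.


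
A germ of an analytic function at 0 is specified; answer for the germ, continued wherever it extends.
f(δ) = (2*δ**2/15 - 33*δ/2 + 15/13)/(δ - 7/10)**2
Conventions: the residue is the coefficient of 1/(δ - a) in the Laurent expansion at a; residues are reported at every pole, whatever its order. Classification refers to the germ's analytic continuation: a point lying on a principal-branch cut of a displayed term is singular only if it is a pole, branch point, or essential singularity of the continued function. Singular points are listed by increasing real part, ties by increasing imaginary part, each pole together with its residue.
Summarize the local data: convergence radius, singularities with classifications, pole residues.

Radius of convergence at 0: 7/10.
At 7/10: a pole of order 2; residue -2447/150.

Denominator factor (δ - 7/10)^2: pole of order 2 at 7/10, modulus 7/10.
The radius of convergence is the smallest modulus among the singular points: 7/10.
At the order-2 pole 7/10 set g(δ) = (δ - (7/10))^2*f(δ) = 2*δ**2/15 - 33*δ/2 + 15/13.
Order-2 pole: residue = g'(a); g'(7/10) = -2447/150, so the residue is -2447/150.


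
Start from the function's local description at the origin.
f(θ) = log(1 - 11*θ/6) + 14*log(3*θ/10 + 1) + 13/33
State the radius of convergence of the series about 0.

Branch term (14)*log(1 - θ/(-10/3)): its argument vanishes at θ = -10/3, a logarithmic branch point, modulus 10/3.
Branch term (1)*log(1 - θ/(6/11)): its argument vanishes at θ = 6/11, a logarithmic branch point, modulus 6/11.
The radius of convergence is the smallest modulus among the singular points: 6/11.

The radius of convergence is 6/11.


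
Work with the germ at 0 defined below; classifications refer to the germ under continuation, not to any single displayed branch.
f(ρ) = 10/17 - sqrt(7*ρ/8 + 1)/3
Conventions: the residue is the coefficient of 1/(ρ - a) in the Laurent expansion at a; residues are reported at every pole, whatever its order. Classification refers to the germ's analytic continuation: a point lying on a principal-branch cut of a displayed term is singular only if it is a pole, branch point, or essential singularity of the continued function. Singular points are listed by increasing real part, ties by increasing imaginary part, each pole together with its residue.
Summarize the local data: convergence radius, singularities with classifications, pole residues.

Radius of convergence at 0: 8/7.
At -8/7: an algebraic (square-root) branch point.

Branch term (-1/3)*sqrt(1 - ρ/(-8/7)): its argument vanishes at ρ = -8/7, a square-root branch point, modulus 8/7.
The radius of convergence is the smallest modulus among the singular points: 8/7.


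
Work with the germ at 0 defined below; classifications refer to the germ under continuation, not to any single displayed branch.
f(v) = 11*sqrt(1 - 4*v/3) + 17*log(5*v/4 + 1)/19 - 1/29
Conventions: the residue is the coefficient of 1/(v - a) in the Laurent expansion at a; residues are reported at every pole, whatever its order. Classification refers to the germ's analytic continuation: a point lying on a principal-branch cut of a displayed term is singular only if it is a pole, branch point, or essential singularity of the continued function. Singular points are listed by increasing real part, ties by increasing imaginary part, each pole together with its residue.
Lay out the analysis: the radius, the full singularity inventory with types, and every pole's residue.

Radius of convergence at 0: 3/4.
At -4/5: a logarithmic branch point.
At 3/4: an algebraic (square-root) branch point.

Branch term (17/19)*log(1 - v/(-4/5)): its argument vanishes at v = -4/5, a logarithmic branch point, modulus 4/5.
Branch term (11)*sqrt(1 - v/(3/4)): its argument vanishes at v = 3/4, a square-root branch point, modulus 3/4.
The radius of convergence is the smallest modulus among the singular points: 3/4.
List the singular points by increasing real part (a conjugate pair: the negative imaginary part first).


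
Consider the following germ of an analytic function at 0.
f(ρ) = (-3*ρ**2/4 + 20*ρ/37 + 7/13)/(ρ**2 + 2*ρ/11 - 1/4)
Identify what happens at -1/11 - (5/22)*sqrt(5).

The denominator factor ρ**2 + 2*ρ/11 - 1/4 vanishes at -1/11 - (5/22)*sqrt(5) and appears to the power 1; the numerator there equals 269517/931216 - (2755/17908)*sqrt(5), nonzero, and no other factor vanishes.
Hence a pole whose order is the multiplicity, 1.

The point is a pole of order 1.


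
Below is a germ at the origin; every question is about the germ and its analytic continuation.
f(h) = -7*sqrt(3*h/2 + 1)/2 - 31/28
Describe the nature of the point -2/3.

The term (-7/2)*sqrt(1 - h/(-2/3)) has argument 1 - -2/3/(-2/3) = 0 at -2/3: a square-root (algebraic, two-sheeted) branch point; the remaining terms are analytic or single-valued there.

The point is an algebraic (square-root) branch point.


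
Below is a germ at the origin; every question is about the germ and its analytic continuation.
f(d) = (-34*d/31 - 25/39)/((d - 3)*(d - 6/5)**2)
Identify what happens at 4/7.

Denominator factors: d - 6/5 = -22/35 at d = 4/7; d - 3 = -17/7 at d = 4/7 — none vanishes.
So the germ continues analytically to 4/7.

The point is a regular point.


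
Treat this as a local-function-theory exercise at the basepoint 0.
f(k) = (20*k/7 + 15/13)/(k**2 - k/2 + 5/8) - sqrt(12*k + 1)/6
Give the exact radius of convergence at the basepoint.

The radius of convergence is 1/12.

Denominator factor (k**2 - k/2 + 5/8): discriminant -9/4, complex-conjugate roots (1/4) + (3/4)*i and (1/4) - (3/4)*i; poles of order 1, moduli (1/4)*sqrt(10) and (1/4)*sqrt(10).
Branch term (-1/6)*sqrt(1 - k/(-1/12)): its argument vanishes at k = -1/12, a square-root branch point, modulus 1/12.
The radius of convergence is the smallest modulus among the singular points: 1/12.


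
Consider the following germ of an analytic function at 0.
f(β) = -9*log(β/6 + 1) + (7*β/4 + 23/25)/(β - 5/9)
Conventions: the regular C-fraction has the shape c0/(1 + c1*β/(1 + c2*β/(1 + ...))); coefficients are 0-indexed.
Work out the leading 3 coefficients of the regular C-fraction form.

The regular C-fraction coefficients are [-207/125, -6359/1380, 1859325/585028].

Taylor coefficients (expand at 0): a_0 = -207/125, a_1 = -19077/2500, a_2 = -272761/25000.
c0 = a_0 = -207/125. Peel one level at a time: if S = 1 + c*β/S' with S'(0) = 1, then c is the β-coefficient of S and S' = c*β/(S - 1).
S_1 = c0/f = 1 + (-6359/1380)*β + (123955/8464)*β^2 + ...; c1 = -6359/1380.
S_2 = c1*β/(S_1 - 1) = 1 + (1859325/585028)*β + ...; c2 = 1859325/585028.


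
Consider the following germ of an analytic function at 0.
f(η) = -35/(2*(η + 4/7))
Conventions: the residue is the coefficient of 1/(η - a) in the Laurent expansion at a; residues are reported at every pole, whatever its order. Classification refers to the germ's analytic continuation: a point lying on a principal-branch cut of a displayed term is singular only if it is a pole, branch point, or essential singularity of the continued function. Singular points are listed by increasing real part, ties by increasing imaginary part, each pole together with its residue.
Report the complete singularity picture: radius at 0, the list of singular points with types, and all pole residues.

Radius of convergence at 0: 4/7.
At -4/7: a pole of order 1; residue -35/2.

Denominator factor (η + 4/7): pole of order 1 at -4/7, modulus 4/7.
The radius of convergence is the smallest modulus among the singular points: 4/7.
At the order-1 pole -4/7 set g(η) = (η - (-4/7))*f(η) = -35/2.
Simple pole: residue = g(a) at a = -4/7, which is -35/2.


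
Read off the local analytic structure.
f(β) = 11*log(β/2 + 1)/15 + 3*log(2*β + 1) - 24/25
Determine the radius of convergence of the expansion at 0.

Branch term (11/15)*log(1 - β/(-2)): its argument vanishes at β = -2, a logarithmic branch point, modulus 2.
Branch term (3)*log(1 - β/(-1/2)): its argument vanishes at β = -1/2, a logarithmic branch point, modulus 1/2.
The radius of convergence is the smallest modulus among the singular points: 1/2.

The radius of convergence is 1/2.


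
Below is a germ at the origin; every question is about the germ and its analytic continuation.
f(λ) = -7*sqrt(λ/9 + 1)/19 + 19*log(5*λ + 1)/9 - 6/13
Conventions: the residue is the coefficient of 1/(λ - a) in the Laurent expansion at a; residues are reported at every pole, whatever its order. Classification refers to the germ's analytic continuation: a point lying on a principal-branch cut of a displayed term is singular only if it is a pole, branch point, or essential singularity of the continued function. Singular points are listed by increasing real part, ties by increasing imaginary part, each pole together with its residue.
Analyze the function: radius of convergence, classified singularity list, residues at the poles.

Branch term (-7/19)*sqrt(1 - λ/(-9)): its argument vanishes at λ = -9, a square-root branch point, modulus 9.
Branch term (19/9)*log(1 - λ/(-1/5)): its argument vanishes at λ = -1/5, a logarithmic branch point, modulus 1/5.
The radius of convergence is the smallest modulus among the singular points: 1/5.
List the singular points by increasing real part (a conjugate pair: the negative imaginary part first).

Radius of convergence at 0: 1/5.
At -9: an algebraic (square-root) branch point.
At -1/5: a logarithmic branch point.


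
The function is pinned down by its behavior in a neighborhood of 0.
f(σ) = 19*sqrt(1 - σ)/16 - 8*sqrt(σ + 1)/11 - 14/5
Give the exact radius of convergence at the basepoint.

Branch term (19/16)*sqrt(1 - σ/(1)): its argument vanishes at σ = 1, a square-root branch point, modulus 1.
Branch term (-8/11)*sqrt(1 - σ/(-1)): its argument vanishes at σ = -1, a square-root branch point, modulus 1.
The radius of convergence is the smallest modulus among the singular points: 1.

The radius of convergence is 1.


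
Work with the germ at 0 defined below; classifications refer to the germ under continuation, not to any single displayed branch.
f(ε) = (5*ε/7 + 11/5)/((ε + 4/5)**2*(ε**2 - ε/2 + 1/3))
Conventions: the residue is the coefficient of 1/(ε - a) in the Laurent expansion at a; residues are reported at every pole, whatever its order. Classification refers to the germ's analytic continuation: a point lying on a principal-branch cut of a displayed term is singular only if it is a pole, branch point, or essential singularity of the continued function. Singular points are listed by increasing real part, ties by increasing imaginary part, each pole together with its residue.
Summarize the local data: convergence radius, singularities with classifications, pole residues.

Radius of convergence at 0: (1/3)*sqrt(3).
At -4/5: a pole of order 2; residue 346575/148526.
At (1/4) - ((1/12)*sqrt(39))*i: a pole of order 1; residue (-346575/297052) + ((751095/3861676)*sqrt(39))*i.
At (1/4) + ((1/12)*sqrt(39))*i: a pole of order 1; residue (-346575/297052) - ((751095/3861676)*sqrt(39))*i.


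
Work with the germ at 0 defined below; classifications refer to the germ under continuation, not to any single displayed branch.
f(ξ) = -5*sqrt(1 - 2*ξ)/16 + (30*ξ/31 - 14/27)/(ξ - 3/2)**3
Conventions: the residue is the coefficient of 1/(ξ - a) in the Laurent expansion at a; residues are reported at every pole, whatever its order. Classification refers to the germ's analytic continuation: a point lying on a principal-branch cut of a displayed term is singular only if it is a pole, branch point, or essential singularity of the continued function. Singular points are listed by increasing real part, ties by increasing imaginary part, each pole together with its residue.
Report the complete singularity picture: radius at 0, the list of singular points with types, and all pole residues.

Denominator factor (ξ - 3/2)^3: pole of order 3 at 3/2, modulus 3/2.
Branch term (-5/16)*sqrt(1 - ξ/(1/2)): its argument vanishes at ξ = 1/2, a square-root branch point, modulus 1/2.
The radius of convergence is the smallest modulus among the singular points: 1/2.
The branch term is analytic at 3/2 and contributes nothing to the residue; only the rational part matters.
At the order-3 pole 3/2 set g(ξ) = (ξ - (3/2))^3*(rational part) = 30*ξ/31 - 14/27.
Order-3 pole: residue = g''(a)/2; g''(3/2) = 0, so the residue is 0.
List the singular points by increasing real part (a conjugate pair: the negative imaginary part first).

Radius of convergence at 0: 1/2.
At 1/2: an algebraic (square-root) branch point.
At 3/2: a pole of order 3; residue 0.


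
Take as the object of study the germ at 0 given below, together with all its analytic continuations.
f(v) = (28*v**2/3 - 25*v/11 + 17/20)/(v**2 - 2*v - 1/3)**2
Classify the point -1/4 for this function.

Denominator factors: v**2 - 2*v - 1/3 = 11/48 at v = -1/4 — none vanishes.
So the germ continues analytically to -1/4.

The point is a regular point.


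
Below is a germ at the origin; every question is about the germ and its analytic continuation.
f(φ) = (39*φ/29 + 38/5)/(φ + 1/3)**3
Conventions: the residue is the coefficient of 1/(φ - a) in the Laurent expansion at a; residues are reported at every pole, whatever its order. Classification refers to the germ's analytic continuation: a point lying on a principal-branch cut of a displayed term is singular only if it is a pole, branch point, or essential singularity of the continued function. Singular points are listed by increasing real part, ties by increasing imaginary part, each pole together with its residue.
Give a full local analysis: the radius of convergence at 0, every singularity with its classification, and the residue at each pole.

Denominator factor (φ + 1/3)^3: pole of order 3 at -1/3, modulus 1/3.
The radius of convergence is the smallest modulus among the singular points: 1/3.
At the order-3 pole -1/3 set g(φ) = (φ - (-1/3))^3*f(φ) = 39*φ/29 + 38/5.
Order-3 pole: residue = g''(a)/2; g''(-1/3) = 0, so the residue is 0.

Radius of convergence at 0: 1/3.
At -1/3: a pole of order 3; residue 0.


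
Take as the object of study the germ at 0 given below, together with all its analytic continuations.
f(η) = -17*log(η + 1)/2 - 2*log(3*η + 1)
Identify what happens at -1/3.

The term (-2)*log(1 - η/(-1/3)) has argument 1 - -1/3/(-1/3) = 0 at -1/3: a logarithmic (infinitely-sheeted) branch point; the remaining terms are analytic or single-valued there.

The point is a logarithmic branch point.


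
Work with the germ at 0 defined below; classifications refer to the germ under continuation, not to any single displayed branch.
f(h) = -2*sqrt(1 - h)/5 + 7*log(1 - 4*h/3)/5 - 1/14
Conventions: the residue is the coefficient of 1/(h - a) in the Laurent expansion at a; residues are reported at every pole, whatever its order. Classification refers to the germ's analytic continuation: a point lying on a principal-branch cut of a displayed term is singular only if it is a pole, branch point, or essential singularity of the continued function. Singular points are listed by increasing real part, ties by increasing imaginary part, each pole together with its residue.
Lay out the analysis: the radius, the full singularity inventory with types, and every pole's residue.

Branch term (-2/5)*sqrt(1 - h/(1)): its argument vanishes at h = 1, a square-root branch point, modulus 1.
Branch term (7/5)*log(1 - h/(3/4)): its argument vanishes at h = 3/4, a logarithmic branch point, modulus 3/4.
The radius of convergence is the smallest modulus among the singular points: 3/4.
List the singular points by increasing real part (a conjugate pair: the negative imaginary part first).

Radius of convergence at 0: 3/4.
At 3/4: a logarithmic branch point.
At 1: an algebraic (square-root) branch point.


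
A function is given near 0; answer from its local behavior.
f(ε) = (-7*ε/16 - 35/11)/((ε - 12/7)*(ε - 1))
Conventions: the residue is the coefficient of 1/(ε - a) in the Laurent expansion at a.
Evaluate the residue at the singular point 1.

The residue is 4459/880.

At the order-1 pole 1 set g(ε) = (ε - (1))*f(ε) = (-7*ε/16 - 35/11)/(ε - 12/7).
Simple pole: residue = g(a) at a = 1, which is 4459/880.


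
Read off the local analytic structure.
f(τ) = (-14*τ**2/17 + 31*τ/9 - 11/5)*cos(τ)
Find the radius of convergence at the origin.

The radius of convergence is infinite.

The factor cos(τ) is entire and contributes no finite singular point.
The polynomial part has no poles.
No finite singular points: the Taylor series at 0 converges everywhere.


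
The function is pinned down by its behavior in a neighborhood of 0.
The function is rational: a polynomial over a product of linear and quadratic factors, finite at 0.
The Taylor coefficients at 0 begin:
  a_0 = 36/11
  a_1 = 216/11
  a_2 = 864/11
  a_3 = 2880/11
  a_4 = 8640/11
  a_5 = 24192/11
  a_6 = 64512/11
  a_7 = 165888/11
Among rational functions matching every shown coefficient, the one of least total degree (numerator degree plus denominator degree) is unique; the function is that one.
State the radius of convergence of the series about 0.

No rational of total degree below 3 reproduces all 8 coefficients; solving the [0/3] Pade equations on them gives f(n) = -9/(22*(n - 1/2)**3), whose expansion matches every shown term.
Denominator factor (n - 1/2)^3: pole of order 3 at 1/2, modulus 1/2.
The radius of convergence is the smallest modulus among the singular points: 1/2.

The radius of convergence is 1/2.


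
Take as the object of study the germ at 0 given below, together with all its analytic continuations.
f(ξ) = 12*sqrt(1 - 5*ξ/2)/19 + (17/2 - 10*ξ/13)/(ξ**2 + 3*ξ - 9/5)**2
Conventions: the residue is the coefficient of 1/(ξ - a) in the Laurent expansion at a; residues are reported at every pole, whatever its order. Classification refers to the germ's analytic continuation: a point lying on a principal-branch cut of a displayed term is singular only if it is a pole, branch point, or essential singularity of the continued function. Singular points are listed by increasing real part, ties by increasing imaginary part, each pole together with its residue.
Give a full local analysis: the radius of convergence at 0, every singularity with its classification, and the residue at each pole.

Denominator factor (ξ**2 + 3*ξ - 9/5)^2: discriminant 81/5, real irrational roots -3/2 + (9/10)*sqrt(5) and -3/2 - (9/10)*sqrt(5); poles of order 2, moduli -3/2 + (9/10)*sqrt(5) and 3/2 + (9/10)*sqrt(5).
Branch term (12/19)*sqrt(1 - ξ/(2/5)): its argument vanishes at ξ = 2/5, a square-root branch point, modulus 2/5.
The radius of convergence is the smallest modulus among the singular points: 2/5.
The branch term is analytic at -3/2 - (9/10)*sqrt(5) and contributes nothing to the residue; only the rational part matters.
The factor ξ**2 + 3*ξ - 9/5 splits as (ξ - a)(ξ - a') with a = -3/2 - (9/10)*sqrt(5), a' = -3/2 + (9/10)*sqrt(5). At the order-2 pole a set g(ξ) = (ξ - a)^2*(rational part) = [17/2 - 10*ξ/13] / (ξ - a')^2.
Order-2 pole: residue = g'(a); g'(-3/2 - (9/10)*sqrt(5)) = (1255/9477)*sqrt(5), so the residue is (1255/9477)*sqrt(5).
The branch term is analytic at -3/2 + (9/10)*sqrt(5) and contributes nothing to the residue; only the rational part matters.
The factor ξ**2 + 3*ξ - 9/5 splits as (ξ - a)(ξ - a') with a = -3/2 + (9/10)*sqrt(5), a' = -3/2 - (9/10)*sqrt(5). At the order-2 pole a set g(ξ) = (ξ - a)^2*(rational part) = [17/2 - 10*ξ/13] / (ξ - a')^2.
Order-2 pole: residue = g'(a); g'(-3/2 + (9/10)*sqrt(5)) = -(1255/9477)*sqrt(5), so the residue is -(1255/9477)*sqrt(5).
List the singular points by increasing real part (a conjugate pair: the negative imaginary part first).

Radius of convergence at 0: 2/5.
At -3/2 - (9/10)*sqrt(5): a pole of order 2; residue (1255/9477)*sqrt(5).
At 2/5: an algebraic (square-root) branch point.
At -3/2 + (9/10)*sqrt(5): a pole of order 2; residue -(1255/9477)*sqrt(5).


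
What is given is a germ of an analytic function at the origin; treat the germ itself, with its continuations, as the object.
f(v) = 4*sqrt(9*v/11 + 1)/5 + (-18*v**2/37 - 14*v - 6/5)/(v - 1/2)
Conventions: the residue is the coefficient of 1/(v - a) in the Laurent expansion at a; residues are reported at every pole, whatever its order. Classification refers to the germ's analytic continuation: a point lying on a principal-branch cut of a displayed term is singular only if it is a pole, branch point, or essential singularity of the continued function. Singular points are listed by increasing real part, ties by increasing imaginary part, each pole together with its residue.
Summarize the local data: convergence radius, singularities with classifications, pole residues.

Radius of convergence at 0: 1/2.
At -11/9: an algebraic (square-root) branch point.
At 1/2: a pole of order 1; residue -3079/370.

Denominator factor (v - 1/2): pole of order 1 at 1/2, modulus 1/2.
Branch term (4/5)*sqrt(1 - v/(-11/9)): its argument vanishes at v = -11/9, a square-root branch point, modulus 11/9.
The radius of convergence is the smallest modulus among the singular points: 1/2.
The branch term is analytic at 1/2 and contributes nothing to the residue; only the rational part matters.
At the order-1 pole 1/2 set g(v) = (v - (1/2))*(rational part) = -18*v**2/37 - 14*v - 6/5.
Simple pole: residue = g(a) at a = 1/2, which is -3079/370.
List the singular points by increasing real part (a conjugate pair: the negative imaginary part first).


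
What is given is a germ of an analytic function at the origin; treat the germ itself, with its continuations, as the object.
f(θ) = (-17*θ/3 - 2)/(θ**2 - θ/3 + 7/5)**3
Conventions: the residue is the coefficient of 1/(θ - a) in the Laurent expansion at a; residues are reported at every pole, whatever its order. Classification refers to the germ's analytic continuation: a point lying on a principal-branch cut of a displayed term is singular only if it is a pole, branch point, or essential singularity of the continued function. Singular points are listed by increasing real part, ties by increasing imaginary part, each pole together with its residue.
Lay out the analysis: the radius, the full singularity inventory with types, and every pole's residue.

Denominator factor (θ**2 - θ/3 + 7/5)^3: discriminant -247/45, complex-conjugate roots (1/6) + ((1/30)*sqrt(1235))*i and (1/6) - ((1/30)*sqrt(1235))*i; poles of order 3, moduli (1/5)*sqrt(35) and (1/5)*sqrt(35).
The radius of convergence is the smallest modulus among the singular points: (1/5)*sqrt(35).
The factor θ**2 - θ/3 + 7/5 splits as (θ - a)(θ - a') with a = (1/6) - ((1/30)*sqrt(1235))*i, a' = (1/6) + ((1/30)*sqrt(1235))*i. At the order-3 pole a set g(θ) = (θ - a)^3*f(θ) = [-17*θ/3 - 2] / (θ - a')^3.
Order-3 pole: residue = g''(a)/2; g''((1/6) - ((1/30)*sqrt(1235))*i) = -((214650/15069223)*sqrt(1235))*i, so the residue is -((107325/15069223)*sqrt(1235))*i.
The factor θ**2 - θ/3 + 7/5 splits as (θ - a)(θ - a') with a = (1/6) + ((1/30)*sqrt(1235))*i, a' = (1/6) - ((1/30)*sqrt(1235))*i. At the order-3 pole a set g(θ) = (θ - a)^3*f(θ) = [-17*θ/3 - 2] / (θ - a')^3.
Order-3 pole: residue = g''(a)/2; g''((1/6) + ((1/30)*sqrt(1235))*i) = ((214650/15069223)*sqrt(1235))*i, so the residue is ((107325/15069223)*sqrt(1235))*i.
List the singular points by increasing real part (a conjugate pair: the negative imaginary part first).

Radius of convergence at 0: (1/5)*sqrt(35).
At (1/6) - ((1/30)*sqrt(1235))*i: a pole of order 3; residue -((107325/15069223)*sqrt(1235))*i.
At (1/6) + ((1/30)*sqrt(1235))*i: a pole of order 3; residue ((107325/15069223)*sqrt(1235))*i.


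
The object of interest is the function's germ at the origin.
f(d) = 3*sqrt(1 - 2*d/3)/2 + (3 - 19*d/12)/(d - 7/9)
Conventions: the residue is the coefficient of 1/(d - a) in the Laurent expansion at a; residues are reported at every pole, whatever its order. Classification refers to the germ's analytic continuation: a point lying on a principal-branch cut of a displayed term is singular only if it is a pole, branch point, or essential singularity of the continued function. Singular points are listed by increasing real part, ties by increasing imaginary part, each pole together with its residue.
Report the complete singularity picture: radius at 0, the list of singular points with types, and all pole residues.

Radius of convergence at 0: 7/9.
At 7/9: a pole of order 1; residue 191/108.
At 3/2: an algebraic (square-root) branch point.

Denominator factor (d - 7/9): pole of order 1 at 7/9, modulus 7/9.
Branch term (3/2)*sqrt(1 - d/(3/2)): its argument vanishes at d = 3/2, a square-root branch point, modulus 3/2.
The radius of convergence is the smallest modulus among the singular points: 7/9.
The branch term is analytic at 7/9 and contributes nothing to the residue; only the rational part matters.
At the order-1 pole 7/9 set g(d) = (d - (7/9))*(rational part) = 3 - 19*d/12.
Simple pole: residue = g(a) at a = 7/9, which is 191/108.
List the singular points by increasing real part (a conjugate pair: the negative imaginary part first).


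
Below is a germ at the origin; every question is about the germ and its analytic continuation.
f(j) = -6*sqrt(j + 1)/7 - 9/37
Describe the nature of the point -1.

The term (-6/7)*sqrt(1 - j/(-1)) has argument 1 - -1/(-1) = 0 at -1: a square-root (algebraic, two-sheeted) branch point; the remaining terms are analytic or single-valued there.

The point is an algebraic (square-root) branch point.


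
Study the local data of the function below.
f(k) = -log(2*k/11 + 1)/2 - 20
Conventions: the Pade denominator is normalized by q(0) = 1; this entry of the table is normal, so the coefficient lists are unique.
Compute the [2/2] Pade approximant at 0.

The Pade approximant has numerator coefficients [-20, -41/11, -43/363]; denominator coefficients [1, 2/11, 2/363].

Taylor coefficients needed (expand at 0): a_0 = -20, a_1 = -1/11, a_2 = 1/121, a_3 = -4/3993, a_4 = 2/14641.
Write the denominator as Q(k) = 1 + q1*k + q2*k^2. Requiring Q*f - P = O(k^5) with deg P <= 2 kills the coefficients of k^3..k^4 in Q*f:
  k^3: a_3 + q1*a_2 + q2*a_1 = 0, i.e. -4/3993 + (1/121)*q1 + (-1/11)*q2 = 0.
  k^4: a_4 + q1*a_3 + q2*a_2 = 0, i.e. 2/14641 + (-4/3993)*q1 + (1/121)*q2 = 0.
Solving this linear system: q1 = 2/11, q2 = 2/363.
The numerator is Q*f truncated at degree 2: P0 = a_0 = -20; P1 = a_1 + q1*a_0 = -41/11; P2 = a_2 + q1*a_1 + q2*a_0 = -43/363.


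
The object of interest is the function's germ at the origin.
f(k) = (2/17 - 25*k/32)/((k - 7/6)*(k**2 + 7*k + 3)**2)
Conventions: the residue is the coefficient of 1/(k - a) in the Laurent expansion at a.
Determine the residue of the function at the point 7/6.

The residue is -69957/13831268.

At the order-1 pole 7/6 set g(k) = (k - (7/6))*f(k) = (2/17 - 25*k/32)/(k**2 + 7*k + 3)**2.
Simple pole: residue = g(a) at a = 7/6, which is -69957/13831268.


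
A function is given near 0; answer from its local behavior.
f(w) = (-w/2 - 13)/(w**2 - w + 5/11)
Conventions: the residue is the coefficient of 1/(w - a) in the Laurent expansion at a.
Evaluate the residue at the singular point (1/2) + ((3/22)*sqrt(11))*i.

The factor w**2 - w + 5/11 splits as (w - a)(w - a') with a = (1/2) + ((3/22)*sqrt(11))*i, a' = (1/2) - ((3/22)*sqrt(11))*i. At the order-1 pole a set g(w) = (w - a)*f(w) = [-w/2 - 13] / (w - a').
Simple pole: residue = g(a) at a = (1/2) + ((3/22)*sqrt(11))*i, which is (-1/4) + ((53/12)*sqrt(11))*i.

The residue is (-1/4) + ((53/12)*sqrt(11))*i.


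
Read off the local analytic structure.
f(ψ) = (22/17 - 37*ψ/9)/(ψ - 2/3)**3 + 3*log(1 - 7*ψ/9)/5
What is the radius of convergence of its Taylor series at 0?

Denominator factor (ψ - 2/3)^3: pole of order 3 at 2/3, modulus 2/3.
Branch term (3/5)*log(1 - ψ/(9/7)): its argument vanishes at ψ = 9/7, a logarithmic branch point, modulus 9/7.
The radius of convergence is the smallest modulus among the singular points: 2/3.

The radius of convergence is 2/3.


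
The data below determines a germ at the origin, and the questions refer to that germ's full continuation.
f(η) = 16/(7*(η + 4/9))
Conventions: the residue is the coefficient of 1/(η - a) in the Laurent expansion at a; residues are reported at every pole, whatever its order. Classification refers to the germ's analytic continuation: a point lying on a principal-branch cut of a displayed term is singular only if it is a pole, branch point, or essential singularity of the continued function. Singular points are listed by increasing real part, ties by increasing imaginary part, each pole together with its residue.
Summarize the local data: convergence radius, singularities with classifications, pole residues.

Radius of convergence at 0: 4/9.
At -4/9: a pole of order 1; residue 16/7.

Denominator factor (η + 4/9): pole of order 1 at -4/9, modulus 4/9.
The radius of convergence is the smallest modulus among the singular points: 4/9.
At the order-1 pole -4/9 set g(η) = (η - (-4/9))*f(η) = 16/7.
Simple pole: residue = g(a) at a = -4/9, which is 16/7.


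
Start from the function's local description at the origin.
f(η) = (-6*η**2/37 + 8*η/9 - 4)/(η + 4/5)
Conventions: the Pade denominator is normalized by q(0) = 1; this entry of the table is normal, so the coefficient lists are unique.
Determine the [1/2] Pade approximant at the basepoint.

The Pade approximant has numerator coefficients [-5, 4325/61848]; denominator coefficients [1, 10021/6872, 270567/1017056].

Taylor coefficients needed (expand at 0): a_0 = -5, a_1 = 265/36, a_2 = -50105/5328, a_3 = 250525/21312.
Write the denominator as Q(η) = 1 + q1*η + q2*η^2. Requiring Q*f - P = O(η^4) with deg P <= 1 kills the coefficients of η^2..η^3 in Q*f:
  η^2: a_2 + q1*a_1 + q2*a_0 = 0, i.e. -50105/5328 + (265/36)*q1 + (-5)*q2 = 0.
  η^3: a_3 + q1*a_2 + q2*a_1 = 0, i.e. 250525/21312 + (-50105/5328)*q1 + (265/36)*q2 = 0.
Solving this linear system: q1 = 10021/6872, q2 = 270567/1017056.
The numerator is Q*f truncated at degree 1: P0 = a_0 = -5; P1 = a_1 + q1*a_0 = 4325/61848.


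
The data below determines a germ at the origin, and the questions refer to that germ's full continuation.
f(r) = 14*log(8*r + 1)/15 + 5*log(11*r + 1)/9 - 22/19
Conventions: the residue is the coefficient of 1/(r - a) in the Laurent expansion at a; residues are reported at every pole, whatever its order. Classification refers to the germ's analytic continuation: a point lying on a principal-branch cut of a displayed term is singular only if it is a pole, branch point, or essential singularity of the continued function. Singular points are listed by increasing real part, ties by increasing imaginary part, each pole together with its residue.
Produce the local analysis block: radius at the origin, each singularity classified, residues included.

Branch term (5/9)*log(1 - r/(-1/11)): its argument vanishes at r = -1/11, a logarithmic branch point, modulus 1/11.
Branch term (14/15)*log(1 - r/(-1/8)): its argument vanishes at r = -1/8, a logarithmic branch point, modulus 1/8.
The radius of convergence is the smallest modulus among the singular points: 1/11.
List the singular points by increasing real part (a conjugate pair: the negative imaginary part first).

Radius of convergence at 0: 1/11.
At -1/8: a logarithmic branch point.
At -1/11: a logarithmic branch point.


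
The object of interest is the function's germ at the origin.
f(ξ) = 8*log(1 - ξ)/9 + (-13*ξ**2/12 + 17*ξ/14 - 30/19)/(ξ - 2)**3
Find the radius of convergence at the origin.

Denominator factor (ξ - 2)^3: pole of order 3 at 2, modulus 2.
Branch term (8/9)*log(1 - ξ/(1)): its argument vanishes at ξ = 1, a logarithmic branch point, modulus 1.
The radius of convergence is the smallest modulus among the singular points: 1.

The radius of convergence is 1.


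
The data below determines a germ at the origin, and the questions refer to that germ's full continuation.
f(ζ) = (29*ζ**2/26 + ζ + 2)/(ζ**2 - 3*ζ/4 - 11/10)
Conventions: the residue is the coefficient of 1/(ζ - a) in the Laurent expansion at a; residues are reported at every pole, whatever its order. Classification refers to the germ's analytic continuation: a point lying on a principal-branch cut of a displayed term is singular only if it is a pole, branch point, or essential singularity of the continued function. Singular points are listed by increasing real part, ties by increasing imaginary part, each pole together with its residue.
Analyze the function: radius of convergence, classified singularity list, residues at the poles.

Radius of convergence at 0: -3/8 + (1/40)*sqrt(1985).
At 3/8 - (1/40)*sqrt(1985): a pole of order 1; residue 191/208 - (1253/31760)*sqrt(1985).
At 3/8 + (1/40)*sqrt(1985): a pole of order 1; residue 191/208 + (1253/31760)*sqrt(1985).

Denominator factor (ζ**2 - 3*ζ/4 - 11/10): discriminant 397/80, real irrational roots 3/8 + (1/40)*sqrt(1985) and 3/8 - (1/40)*sqrt(1985); poles of order 1, moduli 3/8 + (1/40)*sqrt(1985) and -3/8 + (1/40)*sqrt(1985).
The radius of convergence is the smallest modulus among the singular points: -3/8 + (1/40)*sqrt(1985).
The factor ζ**2 - 3*ζ/4 - 11/10 splits as (ζ - a)(ζ - a') with a = 3/8 - (1/40)*sqrt(1985), a' = 3/8 + (1/40)*sqrt(1985). At the order-1 pole a set g(ζ) = (ζ - a)*f(ζ) = [29*ζ**2/26 + ζ + 2] / (ζ - a').
Simple pole: residue = g(a) at a = 3/8 - (1/40)*sqrt(1985), which is 191/208 - (1253/31760)*sqrt(1985).
The factor ζ**2 - 3*ζ/4 - 11/10 splits as (ζ - a)(ζ - a') with a = 3/8 + (1/40)*sqrt(1985), a' = 3/8 - (1/40)*sqrt(1985). At the order-1 pole a set g(ζ) = (ζ - a)*f(ζ) = [29*ζ**2/26 + ζ + 2] / (ζ - a').
Simple pole: residue = g(a) at a = 3/8 + (1/40)*sqrt(1985), which is 191/208 + (1253/31760)*sqrt(1985).
List the singular points by increasing real part (a conjugate pair: the negative imaginary part first).


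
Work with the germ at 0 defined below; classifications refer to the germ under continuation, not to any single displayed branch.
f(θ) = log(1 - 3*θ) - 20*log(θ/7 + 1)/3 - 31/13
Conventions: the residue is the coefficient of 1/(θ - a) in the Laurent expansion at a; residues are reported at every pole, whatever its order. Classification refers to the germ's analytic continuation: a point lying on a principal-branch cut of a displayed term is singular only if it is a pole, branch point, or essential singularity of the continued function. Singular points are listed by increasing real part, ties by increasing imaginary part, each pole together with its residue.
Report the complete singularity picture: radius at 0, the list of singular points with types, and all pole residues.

Radius of convergence at 0: 1/3.
At -7: a logarithmic branch point.
At 1/3: a logarithmic branch point.

Branch term (-20/3)*log(1 - θ/(-7)): its argument vanishes at θ = -7, a logarithmic branch point, modulus 7.
Branch term (1)*log(1 - θ/(1/3)): its argument vanishes at θ = 1/3, a logarithmic branch point, modulus 1/3.
The radius of convergence is the smallest modulus among the singular points: 1/3.
List the singular points by increasing real part (a conjugate pair: the negative imaginary part first).


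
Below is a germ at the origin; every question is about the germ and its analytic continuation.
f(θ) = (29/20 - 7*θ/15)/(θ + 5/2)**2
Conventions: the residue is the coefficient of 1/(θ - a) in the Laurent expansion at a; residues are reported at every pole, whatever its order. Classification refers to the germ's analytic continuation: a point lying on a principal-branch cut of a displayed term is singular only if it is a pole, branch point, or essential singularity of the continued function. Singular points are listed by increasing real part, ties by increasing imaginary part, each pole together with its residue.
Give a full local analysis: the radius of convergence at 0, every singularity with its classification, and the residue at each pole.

Radius of convergence at 0: 5/2.
At -5/2: a pole of order 2; residue -7/15.

Denominator factor (θ + 5/2)^2: pole of order 2 at -5/2, modulus 5/2.
The radius of convergence is the smallest modulus among the singular points: 5/2.
At the order-2 pole -5/2 set g(θ) = (θ - (-5/2))^2*f(θ) = 29/20 - 7*θ/15.
Order-2 pole: residue = g'(a); g'(-5/2) = -7/15, so the residue is -7/15.
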